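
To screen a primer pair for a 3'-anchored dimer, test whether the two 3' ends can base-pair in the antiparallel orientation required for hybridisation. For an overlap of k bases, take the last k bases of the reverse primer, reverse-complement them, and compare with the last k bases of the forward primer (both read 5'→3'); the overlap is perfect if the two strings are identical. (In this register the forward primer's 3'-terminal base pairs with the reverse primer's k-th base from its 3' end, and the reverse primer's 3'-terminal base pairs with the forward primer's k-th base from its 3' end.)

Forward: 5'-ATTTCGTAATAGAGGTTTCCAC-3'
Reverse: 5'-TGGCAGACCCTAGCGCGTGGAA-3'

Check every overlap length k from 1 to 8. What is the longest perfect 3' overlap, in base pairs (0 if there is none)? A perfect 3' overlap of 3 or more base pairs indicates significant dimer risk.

Last 8 bases (5'→3') — forward …GTTTCCAC, reverse …GCGTGGAA.
Reverse complement of the reverse primer's last 8 bases: TTCCACGC; its first k bases are the reverse complement of the reverse primer's last k bases, so a perfect k-base overlap needs the forward primer's last k bases to equal them.
Comparing (forward last k vs required): k=1: C vs T ✗; k=2: AC vs TT ✗; k=3: CAC vs TTC ✗; k=4: CCAC vs TTCC ✗; k=5: TCCAC vs TTCCA ✗; k=6: TTCCAC vs TTCCAC ✓; k=7: TTTCCAC vs TTCCACG ✗; k=8: GTTTCCAC vs TTCCACGC ✗.
Only k = 6 is perfect, so the longest perfect 3' overlap is 6.

Longest perfect overlap: 6 complementary base pairs; significant dimer risk (threshold 3).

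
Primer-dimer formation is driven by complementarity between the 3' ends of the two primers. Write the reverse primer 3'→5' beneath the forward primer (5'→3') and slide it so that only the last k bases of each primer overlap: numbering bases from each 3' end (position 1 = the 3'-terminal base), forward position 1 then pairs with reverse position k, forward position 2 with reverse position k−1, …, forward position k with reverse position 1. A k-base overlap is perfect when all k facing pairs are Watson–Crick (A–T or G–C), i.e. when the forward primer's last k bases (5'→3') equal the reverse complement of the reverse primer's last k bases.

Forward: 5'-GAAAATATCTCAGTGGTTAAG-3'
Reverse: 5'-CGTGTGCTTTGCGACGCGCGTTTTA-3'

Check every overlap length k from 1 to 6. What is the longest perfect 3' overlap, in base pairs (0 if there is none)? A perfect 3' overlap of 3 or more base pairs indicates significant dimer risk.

Longest perfect overlap: 0 complementary base pairs; below the dimer-risk threshold (threshold 3).

Last 6 bases (5'→3') — forward …GTTAAG, reverse …GTTTTA.
Reverse complement of the reverse primer's last 6 bases: TAAAAC; its first k bases are the reverse complement of the reverse primer's last k bases, so a perfect k-base overlap needs the forward primer's last k bases to equal them.
Comparing (forward last k vs required): k=1: G vs T ✗; k=2: AG vs TA ✗; k=3: AAG vs TAA ✗; k=4: TAAG vs TAAA ✗; k=5: TTAAG vs TAAAA ✗; k=6: GTTAAG vs TAAAAC ✗.
No overlap length from 1 to 6 is perfect, so the longest perfect 3' overlap is 0.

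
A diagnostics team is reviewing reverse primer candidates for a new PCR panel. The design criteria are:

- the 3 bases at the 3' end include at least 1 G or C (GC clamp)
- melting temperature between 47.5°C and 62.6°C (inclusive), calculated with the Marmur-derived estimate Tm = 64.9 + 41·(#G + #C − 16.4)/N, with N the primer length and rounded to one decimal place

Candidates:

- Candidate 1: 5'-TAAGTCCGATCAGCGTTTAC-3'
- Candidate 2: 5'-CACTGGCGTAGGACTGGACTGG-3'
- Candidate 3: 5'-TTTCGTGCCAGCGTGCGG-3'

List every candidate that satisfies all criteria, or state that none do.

Candidate 1, Candidate 2 and Candidate 3.

Candidate 1 (20 nt, A=5 T=6 G=4 C=5): 3' end TAC has 1 G/C ✓; Tm = 64.9 + 41·(9 − 16.4)/20 = 49.7°C ✓ — passes.
Candidate 2 (22 nt, A=4 T=4 G=9 C=5): 3' end TGG has 2 G/C ✓; Tm = 64.9 + 41·(14 − 16.4)/22 = 60.4°C ✓ — passes.
Candidate 3 (18 nt, A=1 T=5 G=7 C=5): 3' end CGG has 3 G/C ✓; Tm = 64.9 + 41·(12 − 16.4)/18 = 54.9°C ✓ — passes.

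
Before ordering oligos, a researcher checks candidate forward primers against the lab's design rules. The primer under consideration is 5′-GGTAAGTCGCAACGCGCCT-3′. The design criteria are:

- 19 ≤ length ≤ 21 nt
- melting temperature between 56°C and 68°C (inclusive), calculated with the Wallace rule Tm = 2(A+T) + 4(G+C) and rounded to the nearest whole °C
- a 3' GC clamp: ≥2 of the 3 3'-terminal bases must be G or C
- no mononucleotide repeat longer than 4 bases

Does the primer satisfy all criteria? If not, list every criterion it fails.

Meets all criteria.

Base counts: A=4, T=3, G=6, C=6 (length 19).
length: length 19 ✓
Tm: Tm = 2·7 + 4·12 = 62°C ✓
GC clamp: 3' end CCT has 2 G/C ✓
homopolymer run: longest run = 2 ✓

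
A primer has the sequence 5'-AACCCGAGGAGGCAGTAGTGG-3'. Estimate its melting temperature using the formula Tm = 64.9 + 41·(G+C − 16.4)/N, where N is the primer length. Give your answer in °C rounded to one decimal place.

Base counts: A=6, T=2, G=9, C=4; G+C = 13, N = 21.
Tm = 64.9 + 41·(13 − 16.4)/21 = 64.9 + -139.40/21 = 58.3°C.

58.3°C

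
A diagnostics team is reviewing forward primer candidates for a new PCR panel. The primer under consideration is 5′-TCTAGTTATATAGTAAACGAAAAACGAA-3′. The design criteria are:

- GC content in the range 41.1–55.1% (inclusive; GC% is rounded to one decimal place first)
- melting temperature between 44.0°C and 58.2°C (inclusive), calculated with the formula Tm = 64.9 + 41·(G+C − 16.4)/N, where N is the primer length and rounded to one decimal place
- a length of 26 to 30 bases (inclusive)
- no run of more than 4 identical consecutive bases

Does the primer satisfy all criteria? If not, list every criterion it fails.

Fails: GC content, homopolymer run.

Base counts: A=14, T=7, G=4, C=3 (length 28).
GC content: GC 7/28 = 25.0%, outside 41.1–55.1% ✗
Tm: Tm = 64.9 + 41·(7 − 16.4)/28 = 51.1°C ✓
length: length 28 ✓
homopolymer run: longest run = 5, exceeds 4 ✗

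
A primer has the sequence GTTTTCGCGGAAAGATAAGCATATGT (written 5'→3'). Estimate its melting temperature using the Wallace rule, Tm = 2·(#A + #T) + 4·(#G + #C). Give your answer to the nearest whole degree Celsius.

72°C

Base counts: A=8, T=8, G=7, C=3 (length 26).
Tm = 2·(8+8) + 4·(7+3) = 2·16 + 4·10 = 32 + 40 = 72°C.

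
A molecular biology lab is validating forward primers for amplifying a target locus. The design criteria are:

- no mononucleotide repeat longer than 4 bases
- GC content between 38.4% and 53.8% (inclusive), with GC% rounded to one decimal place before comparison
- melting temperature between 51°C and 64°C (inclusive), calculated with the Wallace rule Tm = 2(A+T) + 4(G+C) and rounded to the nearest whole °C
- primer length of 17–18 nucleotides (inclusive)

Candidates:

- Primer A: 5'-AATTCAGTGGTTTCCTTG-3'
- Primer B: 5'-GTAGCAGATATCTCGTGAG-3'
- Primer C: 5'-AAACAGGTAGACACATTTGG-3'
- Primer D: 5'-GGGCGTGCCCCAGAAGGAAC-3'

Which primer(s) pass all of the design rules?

None of the candidates satisfy all criteria.

Primer A (18 nt, A=3 T=8 G=4 C=3): longest run = 3 ✓; GC 7/18 = 38.9% ✓; Tm = 2·11 + 4·7 = 50°C, outside 51–64°C ✗; length 18 ✓ — fails.
Primer B (19 nt, A=5 T=5 G=6 C=3): longest run = 1 ✓; GC 9/19 = 47.4% ✓; Tm = 2·10 + 4·9 = 56°C ✓; length 19, outside 17–18 ✗ — fails.
Primer C (20 nt, A=8 T=4 G=5 C=3): longest run = 3 ✓; GC 8/20 = 40.0% ✓; Tm = 2·12 + 4·8 = 56°C ✓; length 20, outside 17–18 ✗ — fails.
Primer D (20 nt, A=5 T=1 G=8 C=6): longest run = 4 ✓; GC 14/20 = 70.0%, outside 38.4–53.8% ✗; Tm = 2·6 + 4·14 = 68°C, outside 51–64°C ✗; length 20, outside 17–18 ✗ — fails.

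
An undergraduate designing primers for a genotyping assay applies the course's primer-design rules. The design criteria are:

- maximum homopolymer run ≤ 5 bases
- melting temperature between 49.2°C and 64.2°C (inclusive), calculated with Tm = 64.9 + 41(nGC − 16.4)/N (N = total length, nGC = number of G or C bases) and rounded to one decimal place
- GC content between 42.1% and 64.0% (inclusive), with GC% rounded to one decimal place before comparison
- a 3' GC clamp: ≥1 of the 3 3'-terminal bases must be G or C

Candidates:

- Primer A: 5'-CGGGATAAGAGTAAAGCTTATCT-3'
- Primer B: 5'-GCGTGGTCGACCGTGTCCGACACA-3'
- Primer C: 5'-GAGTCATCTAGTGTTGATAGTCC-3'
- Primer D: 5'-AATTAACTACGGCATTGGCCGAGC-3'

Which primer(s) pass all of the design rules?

Primer A (23 nt, A=8 T=6 G=6 C=3): longest run = 3 ✓; Tm = 64.9 + 41·(9 − 16.4)/23 = 51.7°C ✓; GC 9/23 = 39.1%, outside 42.1–64.0% ✗; 3' end TCT has 1 G/C ✓ — fails.
Primer B (24 nt, A=4 T=4 G=8 C=8): longest run = 2 ✓; Tm = 64.9 + 41·(16 − 16.4)/24 = 64.2°C ✓; GC 16/24 = 66.7%, outside 42.1–64.0% ✗; 3' end ACA has 1 G/C ✓ — fails.
Primer C (23 nt, A=5 T=8 G=6 C=4): longest run = 2 ✓; Tm = 64.9 + 41·(10 − 16.4)/23 = 53.5°C ✓; GC 10/23 = 43.5% ✓; 3' end TCC has 2 G/C ✓ — passes.
Primer D (24 nt, A=7 T=5 G=6 C=6): longest run = 2 ✓; Tm = 64.9 + 41·(12 − 16.4)/24 = 57.4°C ✓; GC 12/24 = 50.0% ✓; 3' end AGC has 2 G/C ✓ — passes.

Primer C and Primer D.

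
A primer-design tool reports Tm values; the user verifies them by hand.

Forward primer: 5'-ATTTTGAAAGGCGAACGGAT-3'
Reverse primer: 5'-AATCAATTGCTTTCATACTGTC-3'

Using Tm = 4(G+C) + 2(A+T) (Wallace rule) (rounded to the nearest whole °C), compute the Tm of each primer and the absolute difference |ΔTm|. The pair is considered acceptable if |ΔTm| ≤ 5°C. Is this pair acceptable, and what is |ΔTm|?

|ΔTm| = 2°C; the pair is acceptable.

Forward: A=7 T=5 G=6 C=2 → Tm = 2·12 + 4·8 = 56°C.
Reverse: A=6 T=9 G=2 C=5 → Tm = 2·15 + 4·7 = 58°C.
|ΔTm| = |56 − 58| = 2°C, ≤ 5°C.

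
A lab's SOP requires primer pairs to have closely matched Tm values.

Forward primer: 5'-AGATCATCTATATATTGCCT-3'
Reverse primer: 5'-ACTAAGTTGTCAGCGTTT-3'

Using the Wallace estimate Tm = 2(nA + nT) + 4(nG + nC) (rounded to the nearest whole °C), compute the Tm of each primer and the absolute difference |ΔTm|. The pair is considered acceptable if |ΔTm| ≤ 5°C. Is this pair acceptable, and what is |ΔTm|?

Forward: A=6 T=8 G=2 C=4 → Tm = 2·14 + 4·6 = 52°C.
Reverse: A=4 T=7 G=4 C=3 → Tm = 2·11 + 4·7 = 50°C.
|ΔTm| = |52 − 50| = 2°C, ≤ 5°C.

|ΔTm| = 2°C; the pair is acceptable.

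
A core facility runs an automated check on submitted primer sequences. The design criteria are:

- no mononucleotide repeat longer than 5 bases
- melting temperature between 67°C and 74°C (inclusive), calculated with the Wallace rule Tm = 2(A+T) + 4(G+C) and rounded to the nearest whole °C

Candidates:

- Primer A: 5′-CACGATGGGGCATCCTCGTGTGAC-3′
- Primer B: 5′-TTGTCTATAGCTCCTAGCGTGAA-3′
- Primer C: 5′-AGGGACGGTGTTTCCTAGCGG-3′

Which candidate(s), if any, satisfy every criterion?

Primer A (24 nt, A=4 T=5 G=8 C=7): longest run = 4 ✓; Tm = 2·9 + 4·15 = 78°C, outside 67–74°C ✗ — fails.
Primer B (23 nt, A=5 T=8 G=5 C=5): longest run = 2 ✓; Tm = 2·13 + 4·10 = 66°C, outside 67–74°C ✗ — fails.
Primer C (21 nt, A=3 T=5 G=9 C=4): longest run = 3 ✓; Tm = 2·8 + 4·13 = 68°C ✓ — passes.

Primer C only.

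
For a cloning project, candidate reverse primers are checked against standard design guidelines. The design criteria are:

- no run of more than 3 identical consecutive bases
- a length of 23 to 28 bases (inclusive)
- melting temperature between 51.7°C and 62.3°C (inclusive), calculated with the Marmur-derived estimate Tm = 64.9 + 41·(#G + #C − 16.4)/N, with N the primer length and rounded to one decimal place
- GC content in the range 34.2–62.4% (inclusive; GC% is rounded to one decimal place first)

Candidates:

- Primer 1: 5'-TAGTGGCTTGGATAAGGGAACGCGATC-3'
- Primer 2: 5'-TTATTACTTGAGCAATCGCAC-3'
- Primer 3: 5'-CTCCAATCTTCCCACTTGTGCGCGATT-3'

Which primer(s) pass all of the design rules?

Primer 1 and Primer 3.

Primer 1 (27 nt, A=7 T=6 G=10 C=4): longest run = 3 ✓; length 27 ✓; Tm = 64.9 + 41·(14 − 16.4)/27 = 61.3°C ✓; GC 14/27 = 51.9% ✓ — passes.
Primer 2 (21 nt, A=6 T=7 G=3 C=5): longest run = 2 ✓; length 21, outside 23–28 ✗; Tm = 64.9 + 41·(8 − 16.4)/21 = 48.5°C, outside 51.7–62.3°C ✗; GC 8/21 = 38.1% ✓ — fails.
Primer 3 (27 nt, A=4 T=9 G=4 C=10): longest run = 3 ✓; length 27 ✓; Tm = 64.9 + 41·(14 − 16.4)/27 = 61.3°C ✓; GC 14/27 = 51.9% ✓ — passes.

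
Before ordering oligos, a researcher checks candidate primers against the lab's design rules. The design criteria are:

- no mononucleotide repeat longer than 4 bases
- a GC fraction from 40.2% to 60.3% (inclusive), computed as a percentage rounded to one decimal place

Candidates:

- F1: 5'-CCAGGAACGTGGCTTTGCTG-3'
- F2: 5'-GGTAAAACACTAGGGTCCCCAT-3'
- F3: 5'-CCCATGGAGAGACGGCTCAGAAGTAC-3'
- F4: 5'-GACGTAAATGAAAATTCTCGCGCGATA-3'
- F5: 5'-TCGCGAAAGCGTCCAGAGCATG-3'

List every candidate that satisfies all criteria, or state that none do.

F1, F2, F3, F4 and F5.

F1 (20 nt, A=3 T=5 G=7 C=5): longest run = 3 ✓; GC 12/20 = 60.0% ✓ — passes.
F2 (22 nt, A=7 T=4 G=5 C=6): longest run = 4 ✓; GC 11/22 = 50.0% ✓ — passes.
F3 (26 nt, A=8 T=3 G=8 C=7): longest run = 3 ✓; GC 15/26 = 57.7% ✓ — passes.
F4 (27 nt, A=10 T=6 G=6 C=5): longest run = 4 ✓; GC 11/27 = 40.7% ✓ — passes.
F5 (22 nt, A=6 T=3 G=7 C=6): longest run = 3 ✓; GC 13/22 = 59.1% ✓ — passes.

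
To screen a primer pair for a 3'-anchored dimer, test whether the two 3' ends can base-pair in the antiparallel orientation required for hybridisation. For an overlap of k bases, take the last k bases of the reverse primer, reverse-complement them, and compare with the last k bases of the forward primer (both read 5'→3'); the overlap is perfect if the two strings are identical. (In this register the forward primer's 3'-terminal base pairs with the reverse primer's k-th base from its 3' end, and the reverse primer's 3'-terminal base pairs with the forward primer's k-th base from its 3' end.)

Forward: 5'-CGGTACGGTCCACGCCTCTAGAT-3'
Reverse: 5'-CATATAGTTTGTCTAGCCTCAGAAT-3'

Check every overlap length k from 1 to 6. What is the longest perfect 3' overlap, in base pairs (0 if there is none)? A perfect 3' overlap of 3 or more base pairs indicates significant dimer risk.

Longest perfect overlap: 2 complementary base pairs; below the dimer-risk threshold (threshold 3).

Last 6 bases (5'→3') — forward …CTAGAT, reverse …CAGAAT.
Reverse complement of the reverse primer's last 6 bases: ATTCTG; its first k bases are the reverse complement of the reverse primer's last k bases, so a perfect k-base overlap needs the forward primer's last k bases to equal them.
Comparing (forward last k vs required): k=1: T vs A ✗; k=2: AT vs AT ✓; k=3: GAT vs ATT ✗; k=4: AGAT vs ATTC ✗; k=5: TAGAT vs ATTCT ✗; k=6: CTAGAT vs ATTCTG ✗.
Only k = 2 is perfect, so the longest perfect 3' overlap is 2.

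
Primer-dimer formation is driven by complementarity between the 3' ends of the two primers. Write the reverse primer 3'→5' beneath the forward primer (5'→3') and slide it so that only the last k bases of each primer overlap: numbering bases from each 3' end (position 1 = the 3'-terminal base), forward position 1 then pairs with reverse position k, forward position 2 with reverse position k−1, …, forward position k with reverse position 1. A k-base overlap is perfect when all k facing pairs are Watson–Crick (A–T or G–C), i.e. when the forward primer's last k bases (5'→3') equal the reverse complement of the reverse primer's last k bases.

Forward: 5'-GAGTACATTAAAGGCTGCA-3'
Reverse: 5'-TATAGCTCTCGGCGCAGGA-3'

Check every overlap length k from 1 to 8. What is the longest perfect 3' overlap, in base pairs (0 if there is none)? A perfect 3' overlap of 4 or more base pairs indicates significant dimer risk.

Longest perfect overlap: 0 complementary base pairs; below the dimer-risk threshold (threshold 4).

Last 8 bases (5'→3') — forward …AGGCTGCA, reverse …GCGCAGGA.
Reverse complement of the reverse primer's last 8 bases: TCCTGCGC; its first k bases are the reverse complement of the reverse primer's last k bases, so a perfect k-base overlap needs the forward primer's last k bases to equal them.
Comparing (forward last k vs required): k=1: A vs T ✗; k=2: CA vs TC ✗; k=3: GCA vs TCC ✗; k=4: TGCA vs TCCT ✗; k=5: CTGCA vs TCCTG ✗; k=6: GCTGCA vs TCCTGC ✗; k=7: GGCTGCA vs TCCTGCG ✗; k=8: AGGCTGCA vs TCCTGCGC ✗.
No overlap length from 1 to 8 is perfect, so the longest perfect 3' overlap is 0.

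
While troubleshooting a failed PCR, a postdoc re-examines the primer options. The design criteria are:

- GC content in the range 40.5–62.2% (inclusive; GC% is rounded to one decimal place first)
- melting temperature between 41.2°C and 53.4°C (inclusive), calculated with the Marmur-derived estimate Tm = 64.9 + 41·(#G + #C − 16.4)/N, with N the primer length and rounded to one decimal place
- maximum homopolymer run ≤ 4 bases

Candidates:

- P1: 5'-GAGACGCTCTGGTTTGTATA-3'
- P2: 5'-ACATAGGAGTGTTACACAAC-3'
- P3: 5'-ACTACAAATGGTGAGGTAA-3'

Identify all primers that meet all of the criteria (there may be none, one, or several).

P1 only.

P1 (20 nt, A=4 T=7 G=6 C=3): GC 9/20 = 45.0% ✓; Tm = 64.9 + 41·(9 − 16.4)/20 = 49.7°C ✓; longest run = 3 ✓ — passes.
P2 (20 nt, A=8 T=4 G=4 C=4): GC 8/20 = 40.0%, outside 40.5–62.2% ✗; Tm = 64.9 + 41·(8 − 16.4)/20 = 47.7°C ✓; longest run = 2 ✓ — fails.
P3 (19 nt, A=8 T=4 G=5 C=2): GC 7/19 = 36.8%, outside 40.5–62.2% ✗; Tm = 64.9 + 41·(7 − 16.4)/19 = 44.6°C ✓; longest run = 3 ✓ — fails.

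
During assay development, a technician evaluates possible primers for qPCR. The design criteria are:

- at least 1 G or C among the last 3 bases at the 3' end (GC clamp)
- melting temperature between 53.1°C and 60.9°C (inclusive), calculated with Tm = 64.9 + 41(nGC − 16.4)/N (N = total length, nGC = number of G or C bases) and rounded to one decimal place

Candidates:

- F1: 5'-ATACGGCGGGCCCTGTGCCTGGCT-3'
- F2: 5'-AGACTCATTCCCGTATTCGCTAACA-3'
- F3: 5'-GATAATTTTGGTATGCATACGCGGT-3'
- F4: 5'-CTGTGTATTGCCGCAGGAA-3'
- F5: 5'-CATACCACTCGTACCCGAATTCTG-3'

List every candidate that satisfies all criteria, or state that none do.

F1 (24 nt, A=2 T=5 G=9 C=8): 3' end GCT has 2 G/C ✓; Tm = 64.9 + 41·(17 − 16.4)/24 = 65.9°C, outside 53.1–60.9°C ✗ — fails.
F2 (25 nt, A=7 T=7 G=3 C=8): 3' end ACA has 1 G/C ✓; Tm = 64.9 + 41·(11 − 16.4)/25 = 56.0°C ✓ — passes.
F3 (25 nt, A=6 T=9 G=7 C=3): 3' end GGT has 2 G/C ✓; Tm = 64.9 + 41·(10 − 16.4)/25 = 54.4°C ✓ — passes.
F4 (19 nt, A=4 T=5 G=6 C=4): 3' end GAA has 1 G/C ✓; Tm = 64.9 + 41·(10 − 16.4)/19 = 51.1°C, outside 53.1–60.9°C ✗ — fails.
F5 (24 nt, A=6 T=6 G=3 C=9): 3' end CTG has 2 G/C ✓; Tm = 64.9 + 41·(12 − 16.4)/24 = 57.4°C ✓ — passes.

F2, F3 and F5.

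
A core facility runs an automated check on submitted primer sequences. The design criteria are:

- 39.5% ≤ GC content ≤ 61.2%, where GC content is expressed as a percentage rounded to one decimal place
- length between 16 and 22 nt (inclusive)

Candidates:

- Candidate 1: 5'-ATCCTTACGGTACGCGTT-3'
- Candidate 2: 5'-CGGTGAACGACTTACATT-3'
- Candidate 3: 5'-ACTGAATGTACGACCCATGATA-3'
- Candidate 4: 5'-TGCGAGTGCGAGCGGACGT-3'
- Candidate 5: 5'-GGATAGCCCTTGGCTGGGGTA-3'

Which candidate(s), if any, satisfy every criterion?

Candidate 1, Candidate 2 and Candidate 3.

Candidate 1 (18 nt, A=3 T=6 G=4 C=5): GC 9/18 = 50.0% ✓; length 18 ✓ — passes.
Candidate 2 (18 nt, A=5 T=5 G=4 C=4): GC 8/18 = 44.4% ✓; length 18 ✓ — passes.
Candidate 3 (22 nt, A=8 T=5 G=4 C=5): GC 9/22 = 40.9% ✓; length 22 ✓ — passes.
Candidate 4 (19 nt, A=3 T=3 G=9 C=4): GC 13/19 = 68.4%, outside 39.5–61.2% ✗; length 19 ✓ — fails.
Candidate 5 (21 nt, A=3 T=5 G=9 C=4): GC 13/21 = 61.9%, outside 39.5–61.2% ✗; length 21 ✓ — fails.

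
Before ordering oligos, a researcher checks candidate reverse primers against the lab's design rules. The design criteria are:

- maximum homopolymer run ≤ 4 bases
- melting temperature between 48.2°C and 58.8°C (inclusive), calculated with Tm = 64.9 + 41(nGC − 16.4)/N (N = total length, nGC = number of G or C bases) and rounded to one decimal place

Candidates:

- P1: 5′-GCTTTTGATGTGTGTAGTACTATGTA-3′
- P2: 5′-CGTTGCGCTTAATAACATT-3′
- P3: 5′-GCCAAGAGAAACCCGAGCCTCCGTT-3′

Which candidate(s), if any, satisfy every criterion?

P1 (26 nt, A=5 T=12 G=7 C=2): longest run = 4 ✓; Tm = 64.9 + 41·(9 − 16.4)/26 = 53.2°C ✓ — passes.
P2 (19 nt, A=5 T=7 G=3 C=4): longest run = 2 ✓; Tm = 64.9 + 41·(7 − 16.4)/19 = 44.6°C, outside 48.2–58.8°C ✗ — fails.
P3 (25 nt, A=7 T=3 G=6 C=9): longest run = 3 ✓; Tm = 64.9 + 41·(15 − 16.4)/25 = 62.6°C, outside 48.2–58.8°C ✗ — fails.

P1 only.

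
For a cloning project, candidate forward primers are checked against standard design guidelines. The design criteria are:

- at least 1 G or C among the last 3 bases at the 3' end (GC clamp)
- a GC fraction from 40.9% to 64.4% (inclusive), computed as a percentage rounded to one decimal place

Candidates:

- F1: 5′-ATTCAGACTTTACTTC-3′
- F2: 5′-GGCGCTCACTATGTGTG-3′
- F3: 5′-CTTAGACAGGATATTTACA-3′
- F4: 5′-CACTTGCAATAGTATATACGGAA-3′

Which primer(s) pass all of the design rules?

F2 only.

F1 (16 nt, A=4 T=7 G=1 C=4): 3' end TTC has 1 G/C ✓; GC 5/16 = 31.3%, outside 40.9–64.4% ✗ — fails.
F2 (17 nt, A=2 T=5 G=6 C=4): 3' end GTG has 2 G/C ✓; GC 10/17 = 58.8% ✓ — passes.
F3 (19 nt, A=7 T=6 G=3 C=3): 3' end ACA has 1 G/C ✓; GC 6/19 = 31.6%, outside 40.9–64.4% ✗ — fails.
F4 (23 nt, A=9 T=6 G=4 C=4): 3' end GAA has 1 G/C ✓; GC 8/23 = 34.8%, outside 40.9–64.4% ✗ — fails.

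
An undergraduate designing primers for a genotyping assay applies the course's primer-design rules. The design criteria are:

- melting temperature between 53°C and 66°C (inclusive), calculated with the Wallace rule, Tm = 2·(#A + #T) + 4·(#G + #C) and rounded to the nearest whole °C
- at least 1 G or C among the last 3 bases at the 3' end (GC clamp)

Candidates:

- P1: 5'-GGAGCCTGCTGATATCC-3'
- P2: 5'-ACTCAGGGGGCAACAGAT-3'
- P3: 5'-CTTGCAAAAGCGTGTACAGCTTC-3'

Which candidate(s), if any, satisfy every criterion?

P1 and P2.

P1 (17 nt, A=3 T=4 G=5 C=5): Tm = 2·7 + 4·10 = 54°C ✓; 3' end TCC has 2 G/C ✓ — passes.
P2 (18 nt, A=6 T=2 G=6 C=4): Tm = 2·8 + 4·10 = 56°C ✓; 3' end GAT has 1 G/C ✓ — passes.
P3 (23 nt, A=6 T=6 G=5 C=6): Tm = 2·12 + 4·11 = 68°C, outside 53–66°C ✗; 3' end TTC has 1 G/C ✓ — fails.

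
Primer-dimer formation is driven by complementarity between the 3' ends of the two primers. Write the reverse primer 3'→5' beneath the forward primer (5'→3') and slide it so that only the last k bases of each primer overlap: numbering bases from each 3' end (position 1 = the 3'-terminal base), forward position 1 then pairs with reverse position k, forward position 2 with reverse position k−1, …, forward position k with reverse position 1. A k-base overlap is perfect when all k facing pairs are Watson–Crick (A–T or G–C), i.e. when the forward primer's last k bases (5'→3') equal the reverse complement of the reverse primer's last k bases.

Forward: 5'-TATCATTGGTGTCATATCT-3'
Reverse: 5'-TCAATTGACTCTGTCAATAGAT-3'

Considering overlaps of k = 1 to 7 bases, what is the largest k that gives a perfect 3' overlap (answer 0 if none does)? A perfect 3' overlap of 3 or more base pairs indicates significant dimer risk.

Longest perfect overlap: 4 complementary base pairs; significant dimer risk (threshold 3).

Last 7 bases (5'→3') — forward …CATATCT, reverse …AATAGAT.
Reverse complement of the reverse primer's last 7 bases: ATCTATT; its first k bases are the reverse complement of the reverse primer's last k bases, so a perfect k-base overlap needs the forward primer's last k bases to equal them.
Comparing (forward last k vs required): k=1: T vs A ✗; k=2: CT vs AT ✗; k=3: TCT vs ATC ✗; k=4: ATCT vs ATCT ✓; k=5: TATCT vs ATCTA ✗; k=6: ATATCT vs ATCTAT ✗; k=7: CATATCT vs ATCTATT ✗.
Only k = 4 is perfect, so the longest perfect 3' overlap is 4.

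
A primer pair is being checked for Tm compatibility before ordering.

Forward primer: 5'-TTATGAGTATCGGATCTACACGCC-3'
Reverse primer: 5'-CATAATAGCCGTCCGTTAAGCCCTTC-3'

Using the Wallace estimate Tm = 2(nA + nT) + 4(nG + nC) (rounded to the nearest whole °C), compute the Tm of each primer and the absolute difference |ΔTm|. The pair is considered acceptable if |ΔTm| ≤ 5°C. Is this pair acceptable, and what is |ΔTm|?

Forward: A=6 T=7 G=5 C=6 → Tm = 2·13 + 4·11 = 70°C.
Reverse: A=6 T=7 G=4 C=9 → Tm = 2·13 + 4·13 = 78°C.
|ΔTm| = |70 − 78| = 8°C, > 5°C.

|ΔTm| = 8°C; the pair is not acceptable.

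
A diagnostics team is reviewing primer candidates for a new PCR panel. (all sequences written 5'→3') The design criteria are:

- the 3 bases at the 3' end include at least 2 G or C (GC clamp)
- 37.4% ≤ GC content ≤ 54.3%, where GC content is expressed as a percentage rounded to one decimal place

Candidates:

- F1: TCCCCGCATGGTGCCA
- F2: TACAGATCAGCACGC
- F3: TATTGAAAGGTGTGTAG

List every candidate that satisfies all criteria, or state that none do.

F2 only.

F1 (16 nt, A=2 T=3 G=4 C=7): 3' end CCA has 2 G/C ✓; GC 11/16 = 68.8%, outside 37.4–54.3% ✗ — fails.
F2 (15 nt, A=5 T=2 G=3 C=5): 3' end CGC has 3 G/C ✓; GC 8/15 = 53.3% ✓ — passes.
F3 (17 nt, A=5 T=6 G=6 C=0): 3' end TAG has 1 G/C, need ≥2 ✗; GC 6/17 = 35.3%, outside 37.4–54.3% ✗ — fails.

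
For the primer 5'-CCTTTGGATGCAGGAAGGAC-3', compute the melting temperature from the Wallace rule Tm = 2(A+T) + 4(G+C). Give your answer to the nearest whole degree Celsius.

62°C

Base counts: A=5, T=4, G=7, C=4 (length 20).
Tm = 2·(5+4) + 4·(7+4) = 2·9 + 4·11 = 18 + 44 = 62°C.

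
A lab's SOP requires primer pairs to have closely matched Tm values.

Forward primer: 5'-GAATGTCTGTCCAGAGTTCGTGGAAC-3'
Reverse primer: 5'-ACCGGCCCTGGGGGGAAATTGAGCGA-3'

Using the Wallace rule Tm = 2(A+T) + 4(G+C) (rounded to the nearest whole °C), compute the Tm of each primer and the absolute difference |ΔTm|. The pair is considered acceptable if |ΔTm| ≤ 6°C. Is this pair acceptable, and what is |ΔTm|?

|ΔTm| = 8°C; the pair is not acceptable.

Forward: A=6 T=7 G=8 C=5 → Tm = 2·13 + 4·13 = 78°C.
Reverse: A=6 T=3 G=11 C=6 → Tm = 2·9 + 4·17 = 86°C.
|ΔTm| = |78 − 86| = 8°C, > 6°C.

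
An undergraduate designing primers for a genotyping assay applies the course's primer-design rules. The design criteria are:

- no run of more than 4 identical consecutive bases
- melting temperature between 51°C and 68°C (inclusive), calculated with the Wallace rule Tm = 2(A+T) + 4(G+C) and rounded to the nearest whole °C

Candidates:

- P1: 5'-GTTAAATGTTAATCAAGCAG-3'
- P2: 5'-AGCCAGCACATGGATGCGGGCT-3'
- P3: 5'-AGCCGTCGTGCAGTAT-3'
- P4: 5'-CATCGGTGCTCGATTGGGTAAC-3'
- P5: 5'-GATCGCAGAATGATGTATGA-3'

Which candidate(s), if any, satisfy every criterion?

P1, P4 and P5.

P1 (20 nt, A=8 T=6 G=4 C=2): longest run = 3 ✓; Tm = 2·14 + 4·6 = 52°C ✓ — passes.
P2 (22 nt, A=5 T=3 G=8 C=6): longest run = 3 ✓; Tm = 2·8 + 4·14 = 72°C, outside 51–68°C ✗ — fails.
P3 (16 nt, A=3 T=4 G=5 C=4): longest run = 2 ✓; Tm = 2·7 + 4·9 = 50°C, outside 51–68°C ✗ — fails.
P4 (22 nt, A=4 T=6 G=7 C=5): longest run = 3 ✓; Tm = 2·10 + 4·12 = 68°C ✓ — passes.
P5 (20 nt, A=7 T=5 G=6 C=2): longest run = 2 ✓; Tm = 2·12 + 4·8 = 56°C ✓ — passes.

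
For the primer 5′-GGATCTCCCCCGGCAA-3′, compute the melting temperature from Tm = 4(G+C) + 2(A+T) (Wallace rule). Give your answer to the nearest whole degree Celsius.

54°C

Base counts: A=3, T=2, G=4, C=7 (length 16).
Tm = 2·(3+2) + 4·(4+7) = 2·5 + 4·11 = 10 + 44 = 54°C.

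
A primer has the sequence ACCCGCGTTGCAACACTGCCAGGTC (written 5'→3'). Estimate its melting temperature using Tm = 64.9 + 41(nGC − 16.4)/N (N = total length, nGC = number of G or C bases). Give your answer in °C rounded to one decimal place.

64.2°C

Base counts: A=5, T=4, G=6, C=10; G+C = 16, N = 25.
Tm = 64.9 + 41·(16 − 16.4)/25 = 64.9 + -16.40/25 = 64.2°C.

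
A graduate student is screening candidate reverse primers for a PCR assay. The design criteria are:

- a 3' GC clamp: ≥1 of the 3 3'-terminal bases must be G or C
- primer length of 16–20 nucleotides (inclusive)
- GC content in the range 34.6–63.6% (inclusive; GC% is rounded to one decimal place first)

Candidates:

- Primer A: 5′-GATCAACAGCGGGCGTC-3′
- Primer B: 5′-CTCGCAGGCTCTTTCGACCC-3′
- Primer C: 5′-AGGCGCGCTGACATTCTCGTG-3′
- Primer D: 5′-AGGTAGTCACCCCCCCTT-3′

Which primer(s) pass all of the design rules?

Primer D only.

Primer A (17 nt, A=4 T=2 G=6 C=5): 3' end GTC has 2 G/C ✓; length 17 ✓; GC 11/17 = 64.7%, outside 34.6–63.6% ✗ — fails.
Primer B (20 nt, A=2 T=5 G=4 C=9): 3' end CCC has 3 G/C ✓; length 20 ✓; GC 13/20 = 65.0%, outside 34.6–63.6% ✗ — fails.
Primer C (21 nt, A=3 T=5 G=7 C=6): 3' end GTG has 2 G/C ✓; length 21, outside 16–20 ✗; GC 13/21 = 61.9% ✓ — fails.
Primer D (18 nt, A=3 T=4 G=3 C=8): 3' end CTT has 1 G/C ✓; length 18 ✓; GC 11/18 = 61.1% ✓ — passes.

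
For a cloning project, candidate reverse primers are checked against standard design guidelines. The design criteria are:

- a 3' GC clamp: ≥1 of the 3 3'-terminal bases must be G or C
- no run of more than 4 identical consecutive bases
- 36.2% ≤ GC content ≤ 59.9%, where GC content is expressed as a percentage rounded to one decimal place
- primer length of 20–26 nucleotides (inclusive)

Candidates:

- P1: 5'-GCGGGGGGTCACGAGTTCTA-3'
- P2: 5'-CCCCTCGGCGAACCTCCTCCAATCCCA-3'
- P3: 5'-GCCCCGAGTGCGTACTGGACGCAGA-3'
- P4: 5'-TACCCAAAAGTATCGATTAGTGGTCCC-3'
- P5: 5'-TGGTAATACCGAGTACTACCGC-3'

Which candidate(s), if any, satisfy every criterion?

P5 only.

P1 (20 nt, A=3 T=4 G=9 C=4): 3' end CTA has 1 G/C ✓; longest run = 6, exceeds 4 ✗; GC 13/20 = 65.0%, outside 36.2–59.9% ✗; length 20 ✓ — fails.
P2 (27 nt, A=5 T=4 G=3 C=15): 3' end CCA has 2 G/C ✓; longest run = 4 ✓; GC 18/27 = 66.7%, outside 36.2–59.9% ✗; length 27, outside 20–26 ✗ — fails.
P3 (25 nt, A=5 T=3 G=9 C=8): 3' end AGA has 1 G/C ✓; longest run = 4 ✓; GC 17/25 = 68.0%, outside 36.2–59.9% ✗; length 25 ✓ — fails.
P4 (27 nt, A=8 T=7 G=5 C=7): 3' end CCC has 3 G/C ✓; longest run = 4 ✓; GC 12/27 = 44.4% ✓; length 27, outside 20–26 ✗ — fails.
P5 (22 nt, A=6 T=5 G=5 C=6): 3' end CGC has 3 G/C ✓; longest run = 2 ✓; GC 11/22 = 50.0% ✓; length 22 ✓ — passes.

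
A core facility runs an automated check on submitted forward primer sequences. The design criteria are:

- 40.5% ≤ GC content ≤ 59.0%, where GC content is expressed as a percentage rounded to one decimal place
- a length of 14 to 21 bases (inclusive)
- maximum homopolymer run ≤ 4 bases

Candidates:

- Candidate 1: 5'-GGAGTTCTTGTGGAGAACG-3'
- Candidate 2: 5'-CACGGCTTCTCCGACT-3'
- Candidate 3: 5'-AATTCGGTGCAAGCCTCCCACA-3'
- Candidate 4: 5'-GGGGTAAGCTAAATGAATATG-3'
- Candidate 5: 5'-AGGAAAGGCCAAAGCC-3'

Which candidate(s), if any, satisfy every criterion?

Candidate 1 and Candidate 5.

Candidate 1 (19 nt, A=4 T=5 G=8 C=2): GC 10/19 = 52.6% ✓; length 19 ✓; longest run = 2 ✓ — passes.
Candidate 2 (16 nt, A=2 T=4 G=3 C=7): GC 10/16 = 62.5%, outside 40.5–59.0% ✗; length 16 ✓; longest run = 2 ✓ — fails.
Candidate 3 (22 nt, A=6 T=4 G=4 C=8): GC 12/22 = 54.5% ✓; length 22, outside 14–21 ✗; longest run = 3 ✓ — fails.
Candidate 4 (21 nt, A=8 T=5 G=7 C=1): GC 8/21 = 38.1%, outside 40.5–59.0% ✗; length 21 ✓; longest run = 4 ✓ — fails.
Candidate 5 (16 nt, A=7 T=0 G=5 C=4): GC 9/16 = 56.3% ✓; length 16 ✓; longest run = 3 ✓ — passes.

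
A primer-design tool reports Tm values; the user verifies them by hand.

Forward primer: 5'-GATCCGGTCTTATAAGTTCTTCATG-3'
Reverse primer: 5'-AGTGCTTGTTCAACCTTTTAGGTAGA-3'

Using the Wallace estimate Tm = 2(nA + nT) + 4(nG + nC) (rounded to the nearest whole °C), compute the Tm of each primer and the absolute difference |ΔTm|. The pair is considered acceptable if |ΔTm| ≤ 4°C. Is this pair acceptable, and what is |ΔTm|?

|ΔTm| = 2°C; the pair is acceptable.

Forward: A=5 T=10 G=5 C=5 → Tm = 2·15 + 4·10 = 70°C.
Reverse: A=6 T=10 G=6 C=4 → Tm = 2·16 + 4·10 = 72°C.
|ΔTm| = |70 − 72| = 2°C, ≤ 4°C.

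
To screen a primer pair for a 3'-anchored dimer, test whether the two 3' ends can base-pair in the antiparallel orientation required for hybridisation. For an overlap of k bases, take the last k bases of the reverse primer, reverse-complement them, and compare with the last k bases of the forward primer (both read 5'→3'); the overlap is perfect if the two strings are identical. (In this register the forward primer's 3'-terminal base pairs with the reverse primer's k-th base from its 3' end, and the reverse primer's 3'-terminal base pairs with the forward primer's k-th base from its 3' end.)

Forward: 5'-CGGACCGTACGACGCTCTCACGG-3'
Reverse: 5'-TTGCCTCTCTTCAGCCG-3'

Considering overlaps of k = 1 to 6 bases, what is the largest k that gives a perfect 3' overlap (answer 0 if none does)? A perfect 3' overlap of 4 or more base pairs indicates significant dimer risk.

Last 6 bases (5'→3') — forward …TCACGG, reverse …CAGCCG.
Reverse complement of the reverse primer's last 6 bases: CGGCTG; its first k bases are the reverse complement of the reverse primer's last k bases, so a perfect k-base overlap needs the forward primer's last k bases to equal them.
Comparing (forward last k vs required): k=1: G vs C ✗; k=2: GG vs CG ✗; k=3: CGG vs CGG ✓; k=4: ACGG vs CGGC ✗; k=5: CACGG vs CGGCT ✗; k=6: TCACGG vs CGGCTG ✗.
Only k = 3 is perfect, so the longest perfect 3' overlap is 3.

Longest perfect overlap: 3 complementary base pairs; below the dimer-risk threshold (threshold 4).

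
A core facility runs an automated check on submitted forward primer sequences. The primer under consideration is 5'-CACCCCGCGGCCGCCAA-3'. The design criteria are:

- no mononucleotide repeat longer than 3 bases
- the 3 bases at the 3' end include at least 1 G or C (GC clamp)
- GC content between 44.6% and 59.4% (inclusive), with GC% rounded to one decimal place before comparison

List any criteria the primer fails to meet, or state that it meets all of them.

Base counts: A=3, T=0, G=4, C=10 (length 17).
homopolymer run: longest run = 4, exceeds 3 ✗
GC clamp: 3' end CAA has 1 G/C ✓
GC content: GC 14/17 = 82.4%, outside 44.6–59.4% ✗

Fails: homopolymer run, GC content.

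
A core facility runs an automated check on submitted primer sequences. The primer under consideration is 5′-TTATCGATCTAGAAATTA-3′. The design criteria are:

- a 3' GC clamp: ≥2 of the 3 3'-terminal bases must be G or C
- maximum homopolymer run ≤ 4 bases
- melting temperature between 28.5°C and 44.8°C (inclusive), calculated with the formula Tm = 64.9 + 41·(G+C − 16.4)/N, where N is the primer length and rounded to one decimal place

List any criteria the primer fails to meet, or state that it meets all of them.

Base counts: A=7, T=7, G=2, C=2 (length 18).
GC clamp: 3' end TTA has 0 G/C, need ≥2 ✗
homopolymer run: longest run = 3 ✓
Tm: Tm = 64.9 + 41·(4 − 16.4)/18 = 36.7°C ✓

Fails: GC clamp.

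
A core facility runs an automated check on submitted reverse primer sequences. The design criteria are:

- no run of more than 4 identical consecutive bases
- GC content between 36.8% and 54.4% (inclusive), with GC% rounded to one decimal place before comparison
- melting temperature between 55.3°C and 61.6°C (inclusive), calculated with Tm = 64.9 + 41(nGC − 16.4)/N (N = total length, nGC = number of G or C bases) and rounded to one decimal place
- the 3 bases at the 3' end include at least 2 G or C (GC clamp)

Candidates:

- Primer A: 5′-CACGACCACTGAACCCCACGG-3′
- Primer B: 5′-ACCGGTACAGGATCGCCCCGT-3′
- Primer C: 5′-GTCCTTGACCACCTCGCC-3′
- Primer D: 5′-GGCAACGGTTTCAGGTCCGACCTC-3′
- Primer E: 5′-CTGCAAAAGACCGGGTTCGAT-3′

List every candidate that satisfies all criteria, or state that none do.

None of the candidates satisfy all criteria.

Primer A (21 nt, A=6 T=1 G=4 C=10): longest run = 4 ✓; GC 14/21 = 66.7%, outside 36.8–54.4% ✗; Tm = 64.9 + 41·(14 − 16.4)/21 = 60.2°C ✓; 3' end CGG has 3 G/C ✓ — fails.
Primer B (21 nt, A=4 T=3 G=6 C=8): longest run = 4 ✓; GC 14/21 = 66.7%, outside 36.8–54.4% ✗; Tm = 64.9 + 41·(14 − 16.4)/21 = 60.2°C ✓; 3' end CGT has 2 G/C ✓ — fails.
Primer C (18 nt, A=2 T=4 G=3 C=9): longest run = 2 ✓; GC 12/18 = 66.7%, outside 36.8–54.4% ✗; Tm = 64.9 + 41·(12 − 16.4)/18 = 54.9°C, outside 55.3–61.6°C ✗; 3' end GCC has 3 G/C ✓ — fails.
Primer D (24 nt, A=4 T=5 G=7 C=8): longest run = 3 ✓; GC 15/24 = 62.5%, outside 36.8–54.4% ✗; Tm = 64.9 + 41·(15 − 16.4)/24 = 62.5°C, outside 55.3–61.6°C ✗; 3' end CTC has 2 G/C ✓ — fails.
Primer E (21 nt, A=6 T=4 G=6 C=5): longest run = 4 ✓; GC 11/21 = 52.4% ✓; Tm = 64.9 + 41·(11 − 16.4)/21 = 54.4°C, outside 55.3–61.6°C ✗; 3' end GAT has 1 G/C, need ≥2 ✗ — fails.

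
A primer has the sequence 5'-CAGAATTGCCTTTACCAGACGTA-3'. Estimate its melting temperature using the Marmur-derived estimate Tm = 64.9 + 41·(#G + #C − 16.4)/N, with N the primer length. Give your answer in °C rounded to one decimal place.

Base counts: A=7, T=6, G=4, C=6; G+C = 10, N = 23.
Tm = 64.9 + 41·(10 − 16.4)/23 = 64.9 + -262.40/23 = 53.5°C.

53.5°C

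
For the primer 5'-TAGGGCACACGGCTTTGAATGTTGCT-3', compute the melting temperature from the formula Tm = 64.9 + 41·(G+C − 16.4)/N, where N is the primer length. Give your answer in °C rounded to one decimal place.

59.5°C

Base counts: A=5, T=8, G=8, C=5; G+C = 13, N = 26.
Tm = 64.9 + 41·(13 − 16.4)/26 = 64.9 + -139.40/26 = 59.5°C.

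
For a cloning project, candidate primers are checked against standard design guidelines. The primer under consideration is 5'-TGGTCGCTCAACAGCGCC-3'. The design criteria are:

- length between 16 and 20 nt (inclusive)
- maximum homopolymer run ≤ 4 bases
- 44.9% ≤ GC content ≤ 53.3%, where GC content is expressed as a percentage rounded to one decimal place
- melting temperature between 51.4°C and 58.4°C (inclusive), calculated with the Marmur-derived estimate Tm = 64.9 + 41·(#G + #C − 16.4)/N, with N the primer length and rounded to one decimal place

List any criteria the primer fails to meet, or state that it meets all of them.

Base counts: A=3, T=3, G=5, C=7 (length 18).
length: length 18 ✓
homopolymer run: longest run = 2 ✓
GC content: GC 12/18 = 66.7%, outside 44.9–53.3% ✗
Tm: Tm = 64.9 + 41·(12 − 16.4)/18 = 54.9°C ✓

Fails: GC content.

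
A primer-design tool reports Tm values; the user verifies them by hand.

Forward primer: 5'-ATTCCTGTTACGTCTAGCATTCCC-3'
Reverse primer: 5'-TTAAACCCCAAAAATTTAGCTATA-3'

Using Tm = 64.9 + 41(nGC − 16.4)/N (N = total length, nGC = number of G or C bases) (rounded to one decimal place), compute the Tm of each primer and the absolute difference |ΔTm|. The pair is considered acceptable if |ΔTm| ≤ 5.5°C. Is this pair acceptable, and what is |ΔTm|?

Forward: G+C = 11, N = 24 → Tm = 64.9 + 41·(11 − 16.4)/24 = 55.7°C.
Reverse: G+C = 6, N = 24 → Tm = 64.9 + 41·(6 − 16.4)/24 = 47.1°C.
|ΔTm| = |55.7 − 47.1| = 8.6°C, > 5.5°C.

|ΔTm| = 8.6°C; the pair is not acceptable.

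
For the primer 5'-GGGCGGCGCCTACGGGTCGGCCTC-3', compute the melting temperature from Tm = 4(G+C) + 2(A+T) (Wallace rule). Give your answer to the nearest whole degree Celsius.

88°C

Base counts: A=1, T=3, G=11, C=9 (length 24).
Tm = 2·(1+3) + 4·(11+9) = 2·4 + 4·20 = 8 + 80 = 88°C.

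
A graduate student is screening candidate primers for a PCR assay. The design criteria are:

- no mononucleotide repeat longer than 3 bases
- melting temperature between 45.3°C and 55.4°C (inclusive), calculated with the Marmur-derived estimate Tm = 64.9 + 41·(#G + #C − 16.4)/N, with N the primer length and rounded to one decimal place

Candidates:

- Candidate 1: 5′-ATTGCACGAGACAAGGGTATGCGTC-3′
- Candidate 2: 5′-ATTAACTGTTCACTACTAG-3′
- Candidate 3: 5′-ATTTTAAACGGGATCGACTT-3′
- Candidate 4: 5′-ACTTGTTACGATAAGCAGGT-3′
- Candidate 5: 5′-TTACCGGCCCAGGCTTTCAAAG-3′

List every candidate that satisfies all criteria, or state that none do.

Candidate 1 (25 nt, A=7 T=5 G=8 C=5): longest run = 3 ✓; Tm = 64.9 + 41·(13 − 16.4)/25 = 59.3°C, outside 45.3–55.4°C ✗ — fails.
Candidate 2 (19 nt, A=6 T=7 G=2 C=4): longest run = 2 ✓; Tm = 64.9 + 41·(6 − 16.4)/19 = 42.5°C, outside 45.3–55.4°C ✗ — fails.
Candidate 3 (20 nt, A=6 T=7 G=4 C=3): longest run = 4, exceeds 3 ✗; Tm = 64.9 + 41·(7 − 16.4)/20 = 45.6°C ✓ — fails.
Candidate 4 (20 nt, A=6 T=6 G=5 C=3): longest run = 2 ✓; Tm = 64.9 + 41·(8 − 16.4)/20 = 47.7°C ✓ — passes.
Candidate 5 (22 nt, A=5 T=5 G=5 C=7): longest run = 3 ✓; Tm = 64.9 + 41·(12 − 16.4)/22 = 56.7°C, outside 45.3–55.4°C ✗ — fails.

Candidate 4 only.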